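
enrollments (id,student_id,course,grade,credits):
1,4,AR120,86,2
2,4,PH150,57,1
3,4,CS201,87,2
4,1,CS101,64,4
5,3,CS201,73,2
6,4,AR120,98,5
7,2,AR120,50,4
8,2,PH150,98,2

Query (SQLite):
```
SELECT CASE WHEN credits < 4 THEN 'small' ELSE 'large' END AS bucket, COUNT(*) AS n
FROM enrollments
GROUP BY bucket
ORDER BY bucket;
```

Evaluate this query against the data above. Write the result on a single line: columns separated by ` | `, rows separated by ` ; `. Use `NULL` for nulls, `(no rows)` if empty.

large | 3 ; small | 5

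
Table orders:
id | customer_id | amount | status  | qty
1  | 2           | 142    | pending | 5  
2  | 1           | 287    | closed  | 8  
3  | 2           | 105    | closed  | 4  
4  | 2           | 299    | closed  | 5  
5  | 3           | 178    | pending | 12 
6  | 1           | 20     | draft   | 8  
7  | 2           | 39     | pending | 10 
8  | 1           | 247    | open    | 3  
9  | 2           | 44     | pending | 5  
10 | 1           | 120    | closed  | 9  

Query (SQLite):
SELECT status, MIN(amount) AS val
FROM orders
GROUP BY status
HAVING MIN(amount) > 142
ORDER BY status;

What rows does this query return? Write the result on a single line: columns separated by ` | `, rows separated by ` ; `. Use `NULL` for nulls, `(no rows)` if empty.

open | 247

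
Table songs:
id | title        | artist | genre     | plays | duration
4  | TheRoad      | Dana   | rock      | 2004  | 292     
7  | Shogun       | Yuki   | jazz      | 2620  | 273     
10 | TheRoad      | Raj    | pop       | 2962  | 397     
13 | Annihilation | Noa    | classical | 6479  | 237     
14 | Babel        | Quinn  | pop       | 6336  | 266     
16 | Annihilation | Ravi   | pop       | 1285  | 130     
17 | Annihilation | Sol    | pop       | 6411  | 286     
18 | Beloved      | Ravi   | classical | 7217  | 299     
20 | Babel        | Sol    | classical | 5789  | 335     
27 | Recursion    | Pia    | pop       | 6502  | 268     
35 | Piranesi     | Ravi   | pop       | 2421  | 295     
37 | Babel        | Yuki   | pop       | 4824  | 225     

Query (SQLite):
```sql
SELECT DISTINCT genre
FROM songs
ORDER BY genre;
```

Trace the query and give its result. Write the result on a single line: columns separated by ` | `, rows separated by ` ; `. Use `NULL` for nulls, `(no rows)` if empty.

Collect distinct genre values from songs.

classical ; jazz ; pop ; rock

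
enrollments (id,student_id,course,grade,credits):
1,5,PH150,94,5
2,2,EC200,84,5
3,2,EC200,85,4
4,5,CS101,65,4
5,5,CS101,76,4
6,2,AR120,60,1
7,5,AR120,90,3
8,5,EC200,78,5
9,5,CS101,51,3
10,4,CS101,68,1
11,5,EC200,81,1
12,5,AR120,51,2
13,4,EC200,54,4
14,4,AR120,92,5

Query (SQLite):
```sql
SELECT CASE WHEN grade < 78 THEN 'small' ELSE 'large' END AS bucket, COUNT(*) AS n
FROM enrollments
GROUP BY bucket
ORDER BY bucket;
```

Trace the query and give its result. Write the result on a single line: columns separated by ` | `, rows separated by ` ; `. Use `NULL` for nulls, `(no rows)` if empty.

Bucket rows by grade < 78 → 'small' else 'large'; count each bucket.

large | 7 ; small | 7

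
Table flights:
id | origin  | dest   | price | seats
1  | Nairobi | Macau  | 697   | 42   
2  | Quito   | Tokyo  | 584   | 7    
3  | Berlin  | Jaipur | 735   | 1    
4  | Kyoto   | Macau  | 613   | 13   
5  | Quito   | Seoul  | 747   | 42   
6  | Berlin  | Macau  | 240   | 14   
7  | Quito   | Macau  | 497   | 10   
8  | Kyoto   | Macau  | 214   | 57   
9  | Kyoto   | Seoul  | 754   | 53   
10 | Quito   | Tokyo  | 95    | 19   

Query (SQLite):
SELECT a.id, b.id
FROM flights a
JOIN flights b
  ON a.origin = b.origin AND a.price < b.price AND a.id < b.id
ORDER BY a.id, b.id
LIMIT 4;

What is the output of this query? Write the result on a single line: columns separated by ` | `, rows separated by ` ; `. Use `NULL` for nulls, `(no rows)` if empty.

Pairs (a,b) with same origin, a.price < b.price, a.id < b.id.
origin groups: Berlin:{3,6} Kyoto:{4,8,9} Nairobi:{1} Quito:{2,5,7,10}
Ordered by (a.id, b.id); first 4.

2 | 5 ; 4 | 9 ; 8 | 9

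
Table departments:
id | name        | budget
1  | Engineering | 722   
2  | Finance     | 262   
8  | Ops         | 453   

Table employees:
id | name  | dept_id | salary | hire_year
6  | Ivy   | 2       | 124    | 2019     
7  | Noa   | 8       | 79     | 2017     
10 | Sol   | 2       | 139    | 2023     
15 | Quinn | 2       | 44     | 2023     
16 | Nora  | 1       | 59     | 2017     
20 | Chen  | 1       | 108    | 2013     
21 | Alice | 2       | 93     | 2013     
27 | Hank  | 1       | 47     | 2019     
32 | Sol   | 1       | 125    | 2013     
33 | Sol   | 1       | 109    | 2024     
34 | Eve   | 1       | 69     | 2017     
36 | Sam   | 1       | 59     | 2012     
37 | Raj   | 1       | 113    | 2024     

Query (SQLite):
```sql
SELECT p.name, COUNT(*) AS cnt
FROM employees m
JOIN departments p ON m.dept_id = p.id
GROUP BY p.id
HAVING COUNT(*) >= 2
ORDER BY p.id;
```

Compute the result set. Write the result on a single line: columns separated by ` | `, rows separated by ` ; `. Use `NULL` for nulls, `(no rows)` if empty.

Engineering | 8 ; Finance | 4

Join each employees row to its departments via dept_id.
Group joined rows by departments.id; compute COUNT(*) per group.
HAVING: keep groups with count ≥ 2.
  1: ids {16, 20, 27, 32, 33, 34, 36, 37} → COUNT(*)=8
  2: ids {6, 10, 15, 21} → COUNT(*)=4
  8: ids {7} → COUNT(*)=1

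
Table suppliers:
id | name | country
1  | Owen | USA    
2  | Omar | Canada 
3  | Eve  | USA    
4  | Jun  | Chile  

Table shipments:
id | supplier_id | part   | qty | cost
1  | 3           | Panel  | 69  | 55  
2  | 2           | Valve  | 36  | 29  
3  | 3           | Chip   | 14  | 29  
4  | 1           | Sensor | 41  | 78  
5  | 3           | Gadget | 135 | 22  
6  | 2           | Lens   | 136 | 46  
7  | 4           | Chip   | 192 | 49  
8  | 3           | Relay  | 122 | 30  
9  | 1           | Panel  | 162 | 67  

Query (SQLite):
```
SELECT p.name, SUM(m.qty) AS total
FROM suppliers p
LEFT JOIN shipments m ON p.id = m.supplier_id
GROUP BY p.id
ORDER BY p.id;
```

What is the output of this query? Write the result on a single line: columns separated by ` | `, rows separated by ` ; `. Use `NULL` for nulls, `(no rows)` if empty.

LEFT JOIN keeps every suppliers row; unmatched ones get NULL for shipments columns.
Group by suppliers.id and compute SUM(m.qty). SUM over an all-NULL group is NULL.
  1: ids {4, 9} → SUM(m.qty)=203
  2: ids {2, 6} → SUM(m.qty)=172
  3: ids {1, 3, 5, 8} → SUM(m.qty)=340
  4: ids {7} → SUM(m.qty)=192

Owen | 203 ; Omar | 172 ; Eve | 340 ; Jun | 192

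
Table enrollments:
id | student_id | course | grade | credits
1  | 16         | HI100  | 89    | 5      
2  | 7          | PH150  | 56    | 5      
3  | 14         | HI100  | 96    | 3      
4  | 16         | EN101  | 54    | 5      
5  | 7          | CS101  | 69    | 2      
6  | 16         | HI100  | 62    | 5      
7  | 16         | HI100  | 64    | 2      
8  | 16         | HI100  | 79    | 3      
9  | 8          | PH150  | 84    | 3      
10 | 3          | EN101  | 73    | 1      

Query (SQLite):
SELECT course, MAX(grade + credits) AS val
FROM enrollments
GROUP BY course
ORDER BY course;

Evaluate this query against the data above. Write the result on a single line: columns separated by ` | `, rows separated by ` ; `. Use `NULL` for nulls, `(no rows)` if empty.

For each row compute grade + credits.
Group by course; take MAX of the expression per group.
  CS101: ids {5} → MAX(grade + credits)=71
  EN101: ids {4, 10} → MAX(grade + credits)=74
  HI100: ids {1, 3, 6, 7, 8} → MAX(grade + credits)=99
  PH150: ids {2, 9} → MAX(grade + credits)=87

CS101 | 71 ; EN101 | 74 ; HI100 | 99 ; PH150 | 87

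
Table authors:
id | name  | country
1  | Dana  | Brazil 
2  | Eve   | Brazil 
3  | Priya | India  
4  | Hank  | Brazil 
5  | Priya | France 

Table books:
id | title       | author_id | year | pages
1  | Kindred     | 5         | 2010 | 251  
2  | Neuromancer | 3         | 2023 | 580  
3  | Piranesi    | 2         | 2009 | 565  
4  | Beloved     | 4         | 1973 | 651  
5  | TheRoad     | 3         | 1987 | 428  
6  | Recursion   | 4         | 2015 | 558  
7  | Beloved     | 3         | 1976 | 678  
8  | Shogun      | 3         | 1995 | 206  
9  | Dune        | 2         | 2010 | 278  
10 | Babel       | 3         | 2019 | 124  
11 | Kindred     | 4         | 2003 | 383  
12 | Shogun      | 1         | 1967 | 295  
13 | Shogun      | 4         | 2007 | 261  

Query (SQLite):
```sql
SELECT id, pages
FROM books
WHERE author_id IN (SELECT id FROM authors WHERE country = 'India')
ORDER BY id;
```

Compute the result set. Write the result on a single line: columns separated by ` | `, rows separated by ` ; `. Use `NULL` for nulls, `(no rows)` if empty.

Inner query: authors.id where country = 'India'.
Outer: keep books rows whose author_id is in that set.
Inner query → {3}

2 | 580 ; 5 | 428 ; 7 | 678 ; 8 | 206 ; 10 | 124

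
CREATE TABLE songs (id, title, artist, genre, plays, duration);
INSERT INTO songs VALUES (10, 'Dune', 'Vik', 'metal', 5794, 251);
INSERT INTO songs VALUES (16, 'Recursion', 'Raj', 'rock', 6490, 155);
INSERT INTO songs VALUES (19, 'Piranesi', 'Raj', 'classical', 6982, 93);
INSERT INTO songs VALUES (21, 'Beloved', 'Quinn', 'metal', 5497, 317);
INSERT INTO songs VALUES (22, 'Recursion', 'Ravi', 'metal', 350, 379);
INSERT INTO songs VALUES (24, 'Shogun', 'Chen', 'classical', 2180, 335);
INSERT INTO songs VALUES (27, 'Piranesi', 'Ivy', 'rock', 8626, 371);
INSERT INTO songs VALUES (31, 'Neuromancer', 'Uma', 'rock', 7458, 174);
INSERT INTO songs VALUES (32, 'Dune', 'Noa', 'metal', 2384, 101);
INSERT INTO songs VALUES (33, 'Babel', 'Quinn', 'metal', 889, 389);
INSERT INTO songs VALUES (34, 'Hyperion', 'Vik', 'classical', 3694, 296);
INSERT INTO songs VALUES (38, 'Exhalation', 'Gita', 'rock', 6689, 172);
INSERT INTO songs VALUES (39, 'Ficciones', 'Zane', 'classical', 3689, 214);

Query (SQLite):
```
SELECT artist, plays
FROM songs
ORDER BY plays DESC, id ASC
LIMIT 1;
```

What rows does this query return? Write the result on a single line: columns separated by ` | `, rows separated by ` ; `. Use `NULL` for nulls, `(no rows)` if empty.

Sort by plays desc, tiebreak id asc: (8626, id=27), (7458, id=31), (6982, id=19), (6689, id=38) …. Take first 1.

Ivy | 8626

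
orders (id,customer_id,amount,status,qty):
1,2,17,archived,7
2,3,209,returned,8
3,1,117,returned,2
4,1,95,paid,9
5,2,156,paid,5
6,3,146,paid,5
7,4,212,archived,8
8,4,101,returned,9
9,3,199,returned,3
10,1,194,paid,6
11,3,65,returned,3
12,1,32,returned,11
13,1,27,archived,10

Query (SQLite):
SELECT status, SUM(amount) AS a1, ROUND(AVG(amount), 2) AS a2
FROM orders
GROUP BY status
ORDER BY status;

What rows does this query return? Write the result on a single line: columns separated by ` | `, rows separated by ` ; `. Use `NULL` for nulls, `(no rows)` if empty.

archived | 256 | 85.33 ; paid | 591 | 147.75 ; returned | 723 | 120.5

Group orders by status.
Per group compute: SUM(amount), ROUND(AVG(amount), 2).
  archived: ids {1, 7, 13} → SUM(amount)=256, ROUND(AVG(amount), 2)=85.33
  paid: ids {4, 5, 6, 10} → SUM(amount)=591, ROUND(AVG(amount), 2)=147.75
  returned: ids {2, 3, 8, 9, 11, 12} → SUM(amount)=723, ROUND(AVG(amount), 2)=120.5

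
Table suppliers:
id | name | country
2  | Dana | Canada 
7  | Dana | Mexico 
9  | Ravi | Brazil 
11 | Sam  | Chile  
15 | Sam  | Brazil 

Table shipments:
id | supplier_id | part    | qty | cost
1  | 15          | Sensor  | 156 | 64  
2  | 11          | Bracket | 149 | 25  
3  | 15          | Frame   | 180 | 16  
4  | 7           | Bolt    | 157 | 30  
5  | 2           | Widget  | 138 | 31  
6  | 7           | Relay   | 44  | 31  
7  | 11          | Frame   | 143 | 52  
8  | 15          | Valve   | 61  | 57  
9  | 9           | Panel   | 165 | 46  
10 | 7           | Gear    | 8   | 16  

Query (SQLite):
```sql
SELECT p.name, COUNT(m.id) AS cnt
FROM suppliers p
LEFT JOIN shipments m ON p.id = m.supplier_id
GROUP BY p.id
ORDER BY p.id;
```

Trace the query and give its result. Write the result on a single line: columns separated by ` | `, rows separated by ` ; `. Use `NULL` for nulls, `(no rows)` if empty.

Dana | 1 ; Dana | 3 ; Ravi | 1 ; Sam | 2 ; Sam | 3

LEFT JOIN keeps every suppliers row; unmatched ones get NULL for shipments columns.
Group by suppliers.id and compute COUNT(m.id). COUNT(col) of an all-NULL group is 0.
  2: ids {5} → COUNT(m.id)=1
  7: ids {4, 6, 10} → COUNT(m.id)=3
  9: ids {9} → COUNT(m.id)=1
  11: ids {2, 7} → COUNT(m.id)=2
  15: ids {1, 3, 8} → COUNT(m.id)=3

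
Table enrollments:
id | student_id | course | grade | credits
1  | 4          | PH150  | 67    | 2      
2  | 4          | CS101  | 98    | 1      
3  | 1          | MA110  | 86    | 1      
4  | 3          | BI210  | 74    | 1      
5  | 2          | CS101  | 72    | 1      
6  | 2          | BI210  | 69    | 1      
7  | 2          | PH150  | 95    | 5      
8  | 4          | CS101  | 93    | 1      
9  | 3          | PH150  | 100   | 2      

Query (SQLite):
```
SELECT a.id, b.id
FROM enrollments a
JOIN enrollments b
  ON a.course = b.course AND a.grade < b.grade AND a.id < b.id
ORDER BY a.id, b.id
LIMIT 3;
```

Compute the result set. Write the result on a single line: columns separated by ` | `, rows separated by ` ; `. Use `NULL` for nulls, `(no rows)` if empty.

1 | 7 ; 1 | 9 ; 5 | 8

Pairs (a,b) with same course, a.grade < b.grade, a.id < b.id.
course groups: BI210:{4,6} CS101:{2,5,8} MA110:{3} PH150:{1,7,9}
Ordered by (a.id, b.id); first 3.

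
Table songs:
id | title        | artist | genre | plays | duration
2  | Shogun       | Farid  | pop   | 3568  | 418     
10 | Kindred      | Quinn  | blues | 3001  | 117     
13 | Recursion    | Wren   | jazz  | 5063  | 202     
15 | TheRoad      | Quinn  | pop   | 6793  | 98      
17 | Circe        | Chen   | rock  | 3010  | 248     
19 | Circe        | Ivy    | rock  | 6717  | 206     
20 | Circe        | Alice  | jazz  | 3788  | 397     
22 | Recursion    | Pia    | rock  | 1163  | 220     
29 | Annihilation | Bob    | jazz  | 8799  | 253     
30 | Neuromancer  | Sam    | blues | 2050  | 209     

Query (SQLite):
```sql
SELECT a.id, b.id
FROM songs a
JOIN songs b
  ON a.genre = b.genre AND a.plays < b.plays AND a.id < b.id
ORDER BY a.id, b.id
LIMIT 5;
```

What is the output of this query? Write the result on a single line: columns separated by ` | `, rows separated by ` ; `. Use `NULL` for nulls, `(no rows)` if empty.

2 | 15 ; 13 | 29 ; 17 | 19 ; 20 | 29

Pairs (a,b) with same genre, a.plays < b.plays, a.id < b.id.
genre groups: blues:{10,30} jazz:{13,20,29} pop:{2,15} rock:{17,19,22}
Ordered by (a.id, b.id); first 5.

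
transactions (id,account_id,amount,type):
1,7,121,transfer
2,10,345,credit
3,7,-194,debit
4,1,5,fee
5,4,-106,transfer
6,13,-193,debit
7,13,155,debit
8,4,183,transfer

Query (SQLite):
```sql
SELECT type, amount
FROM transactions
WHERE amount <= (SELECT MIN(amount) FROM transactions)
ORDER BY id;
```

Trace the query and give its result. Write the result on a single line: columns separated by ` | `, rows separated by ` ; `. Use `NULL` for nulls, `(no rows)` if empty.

Scalar subquery: MIN(amount) over all transactions rows = -194.
Keep rows where amount <= that value.

debit | -194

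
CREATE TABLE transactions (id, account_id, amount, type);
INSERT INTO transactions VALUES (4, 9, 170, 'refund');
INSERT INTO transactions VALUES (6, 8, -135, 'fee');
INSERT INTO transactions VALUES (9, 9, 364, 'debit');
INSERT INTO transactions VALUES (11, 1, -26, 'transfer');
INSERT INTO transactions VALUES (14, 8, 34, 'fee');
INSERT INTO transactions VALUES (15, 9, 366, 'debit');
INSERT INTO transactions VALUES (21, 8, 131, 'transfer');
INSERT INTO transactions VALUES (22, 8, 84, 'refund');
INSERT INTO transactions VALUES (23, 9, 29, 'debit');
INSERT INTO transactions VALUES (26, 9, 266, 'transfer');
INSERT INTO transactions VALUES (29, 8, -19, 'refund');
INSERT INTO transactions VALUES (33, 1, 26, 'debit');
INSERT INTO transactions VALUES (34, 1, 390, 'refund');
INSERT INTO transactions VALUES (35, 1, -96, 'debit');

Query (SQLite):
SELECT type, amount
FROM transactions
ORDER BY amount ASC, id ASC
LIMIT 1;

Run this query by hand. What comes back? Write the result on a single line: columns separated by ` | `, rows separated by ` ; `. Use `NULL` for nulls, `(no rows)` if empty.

fee | -135

Sort by amount asc, tiebreak id asc: (-135, id=6), (-96, id=35), (-26, id=11), (-19, id=29) …. Take first 1.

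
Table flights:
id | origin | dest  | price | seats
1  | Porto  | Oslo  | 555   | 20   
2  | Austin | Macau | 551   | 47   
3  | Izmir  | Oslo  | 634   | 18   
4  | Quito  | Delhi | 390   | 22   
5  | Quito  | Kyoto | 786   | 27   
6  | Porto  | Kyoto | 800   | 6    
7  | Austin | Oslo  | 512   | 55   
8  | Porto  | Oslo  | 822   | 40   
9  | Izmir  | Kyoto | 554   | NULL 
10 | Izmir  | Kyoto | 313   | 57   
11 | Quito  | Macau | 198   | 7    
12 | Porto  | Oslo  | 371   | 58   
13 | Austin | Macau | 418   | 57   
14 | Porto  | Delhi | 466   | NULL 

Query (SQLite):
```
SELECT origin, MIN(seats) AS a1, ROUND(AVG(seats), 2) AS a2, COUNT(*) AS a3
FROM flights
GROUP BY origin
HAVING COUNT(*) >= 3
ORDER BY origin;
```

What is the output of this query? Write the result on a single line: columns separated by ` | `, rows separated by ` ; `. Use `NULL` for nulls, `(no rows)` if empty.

Group flights by origin.
Per group compute: MIN(seats), ROUND(AVG(seats), 2), COUNT(*).
HAVING: drop groups with fewer than 3 rows.
  Austin: ids {2, 7, 13} → MIN(seats)=47, ROUND(AVG(seats), 2)=53, COUNT(*)=3
  Izmir: ids {3, 9, 10} → MIN(seats)=18, ROUND(AVG(seats), 2)=37.5, COUNT(*)=3
  Porto: ids {1, 6, 8, 12, 14} → MIN(seats)=6, ROUND(AVG(seats), 2)=31, COUNT(*)=5
  Quito: ids {4, 5, 11} → MIN(seats)=7, ROUND(AVG(seats), 2)=18.67, COUNT(*)=3

Austin | 47 | 53 | 3 ; Izmir | 18 | 37.5 | 3 ; Porto | 6 | 31 | 5 ; Quito | 7 | 18.67 | 3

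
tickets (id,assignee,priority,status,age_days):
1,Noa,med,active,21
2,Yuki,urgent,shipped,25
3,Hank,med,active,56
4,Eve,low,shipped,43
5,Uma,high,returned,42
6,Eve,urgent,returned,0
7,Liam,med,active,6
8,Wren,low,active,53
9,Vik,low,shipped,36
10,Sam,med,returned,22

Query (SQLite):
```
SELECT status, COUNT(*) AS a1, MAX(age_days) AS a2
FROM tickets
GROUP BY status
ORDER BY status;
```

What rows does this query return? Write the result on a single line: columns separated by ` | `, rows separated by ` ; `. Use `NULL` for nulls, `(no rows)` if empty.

Group tickets by status.
Per group compute: COUNT(*), MAX(age_days).
  active: ids {1, 3, 7, 8} → COUNT(*)=4, MAX(age_days)=56
  returned: ids {5, 6, 10} → COUNT(*)=3, MAX(age_days)=42
  shipped: ids {2, 4, 9} → COUNT(*)=3, MAX(age_days)=43

active | 4 | 56 ; returned | 3 | 42 ; shipped | 3 | 43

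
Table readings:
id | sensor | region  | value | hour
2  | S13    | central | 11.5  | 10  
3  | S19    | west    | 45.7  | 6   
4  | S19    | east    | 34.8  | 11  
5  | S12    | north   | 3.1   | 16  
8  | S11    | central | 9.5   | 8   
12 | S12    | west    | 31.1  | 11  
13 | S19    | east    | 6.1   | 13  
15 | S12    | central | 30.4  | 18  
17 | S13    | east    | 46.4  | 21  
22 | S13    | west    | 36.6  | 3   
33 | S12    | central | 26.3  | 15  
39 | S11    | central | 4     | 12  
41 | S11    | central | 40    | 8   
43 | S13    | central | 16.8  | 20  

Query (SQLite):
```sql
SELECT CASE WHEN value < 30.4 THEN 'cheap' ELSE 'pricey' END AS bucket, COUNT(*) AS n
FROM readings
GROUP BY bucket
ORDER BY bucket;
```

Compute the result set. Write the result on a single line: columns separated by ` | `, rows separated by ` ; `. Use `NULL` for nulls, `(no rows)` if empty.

Bucket rows by value < 30.4 → 'cheap' else 'pricey'; count each bucket.

cheap | 7 ; pricey | 7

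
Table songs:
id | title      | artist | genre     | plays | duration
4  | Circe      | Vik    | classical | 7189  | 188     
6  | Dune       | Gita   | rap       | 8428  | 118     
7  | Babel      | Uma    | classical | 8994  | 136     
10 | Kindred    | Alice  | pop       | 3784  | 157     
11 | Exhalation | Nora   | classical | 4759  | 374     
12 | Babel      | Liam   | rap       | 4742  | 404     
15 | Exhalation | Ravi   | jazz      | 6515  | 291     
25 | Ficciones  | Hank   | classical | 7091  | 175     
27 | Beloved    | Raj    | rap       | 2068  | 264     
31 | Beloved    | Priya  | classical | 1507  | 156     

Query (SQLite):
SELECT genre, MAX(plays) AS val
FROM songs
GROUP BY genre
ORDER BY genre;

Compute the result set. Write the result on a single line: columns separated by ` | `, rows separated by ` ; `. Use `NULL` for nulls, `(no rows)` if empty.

classical | 8994 ; jazz | 6515 ; pop | 3784 ; rap | 8428

Partition songs by genre; compute MAX(plays) within each group.
  classical: ids {4, 7, 11, 25, 31} → MAX(plays)=8994
  jazz: ids {15} → MAX(plays)=6515
  pop: ids {10} → MAX(plays)=3784
  rap: ids {6, 12, 27} → MAX(plays)=8428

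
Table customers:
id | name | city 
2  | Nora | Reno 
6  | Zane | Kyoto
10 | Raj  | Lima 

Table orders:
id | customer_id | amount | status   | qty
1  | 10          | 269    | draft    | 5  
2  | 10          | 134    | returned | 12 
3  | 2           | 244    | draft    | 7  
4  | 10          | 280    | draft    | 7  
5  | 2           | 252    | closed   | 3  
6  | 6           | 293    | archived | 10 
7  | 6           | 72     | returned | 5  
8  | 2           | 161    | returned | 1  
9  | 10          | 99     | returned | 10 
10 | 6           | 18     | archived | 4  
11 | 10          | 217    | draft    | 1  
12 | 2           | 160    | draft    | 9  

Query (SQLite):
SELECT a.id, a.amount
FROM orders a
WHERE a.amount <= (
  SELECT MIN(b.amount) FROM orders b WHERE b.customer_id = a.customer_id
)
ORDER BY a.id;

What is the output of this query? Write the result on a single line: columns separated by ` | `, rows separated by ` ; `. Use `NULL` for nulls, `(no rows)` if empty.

9 | 99 ; 10 | 18 ; 12 | 160

For each orders row a, compute MIN(amount) over rows sharing a.customer_id.
Keep row a if a.amount <= that per-group MIN.
  customer_id=2: MIN(amount) = 160
  customer_id=6: MIN(amount) = 18
  customer_id=10: MIN(amount) = 99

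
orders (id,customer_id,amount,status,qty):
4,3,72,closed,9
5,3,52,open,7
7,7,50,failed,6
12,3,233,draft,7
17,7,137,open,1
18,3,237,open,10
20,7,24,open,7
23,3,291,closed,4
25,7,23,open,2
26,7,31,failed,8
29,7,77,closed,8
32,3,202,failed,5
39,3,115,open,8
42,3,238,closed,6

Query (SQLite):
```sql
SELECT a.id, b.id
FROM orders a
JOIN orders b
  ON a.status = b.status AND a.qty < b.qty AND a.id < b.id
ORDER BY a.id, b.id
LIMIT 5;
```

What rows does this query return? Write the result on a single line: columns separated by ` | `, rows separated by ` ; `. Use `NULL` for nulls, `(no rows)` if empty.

5 | 18 ; 5 | 39 ; 7 | 26 ; 17 | 18 ; 17 | 20

Pairs (a,b) with same status, a.qty < b.qty, a.id < b.id.
status groups: closed:{4,23,29,42} draft:{12} failed:{7,26,32} open:{5,17,18,20,25,39}
Ordered by (a.id, b.id); first 5.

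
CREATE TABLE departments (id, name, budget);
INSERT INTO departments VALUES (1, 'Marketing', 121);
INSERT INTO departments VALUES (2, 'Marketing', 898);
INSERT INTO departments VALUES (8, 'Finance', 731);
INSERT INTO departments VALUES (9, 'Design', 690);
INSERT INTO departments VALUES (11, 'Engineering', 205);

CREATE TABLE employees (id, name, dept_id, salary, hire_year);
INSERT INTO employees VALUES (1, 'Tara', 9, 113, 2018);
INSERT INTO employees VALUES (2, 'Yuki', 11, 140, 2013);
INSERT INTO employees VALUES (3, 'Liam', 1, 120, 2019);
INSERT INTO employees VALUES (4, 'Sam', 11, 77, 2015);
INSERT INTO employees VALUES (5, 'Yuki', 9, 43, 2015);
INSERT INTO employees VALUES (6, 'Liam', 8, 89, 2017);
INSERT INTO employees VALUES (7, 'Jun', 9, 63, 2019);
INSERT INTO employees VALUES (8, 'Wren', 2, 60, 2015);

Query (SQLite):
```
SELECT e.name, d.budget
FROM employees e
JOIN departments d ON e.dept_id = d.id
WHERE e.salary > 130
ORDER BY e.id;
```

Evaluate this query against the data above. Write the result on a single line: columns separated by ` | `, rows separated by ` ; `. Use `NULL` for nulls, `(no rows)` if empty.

Each employees row matches the departments row where dept_id = departments.id.
Then keep rows with e.salary > 130.

Yuki | 205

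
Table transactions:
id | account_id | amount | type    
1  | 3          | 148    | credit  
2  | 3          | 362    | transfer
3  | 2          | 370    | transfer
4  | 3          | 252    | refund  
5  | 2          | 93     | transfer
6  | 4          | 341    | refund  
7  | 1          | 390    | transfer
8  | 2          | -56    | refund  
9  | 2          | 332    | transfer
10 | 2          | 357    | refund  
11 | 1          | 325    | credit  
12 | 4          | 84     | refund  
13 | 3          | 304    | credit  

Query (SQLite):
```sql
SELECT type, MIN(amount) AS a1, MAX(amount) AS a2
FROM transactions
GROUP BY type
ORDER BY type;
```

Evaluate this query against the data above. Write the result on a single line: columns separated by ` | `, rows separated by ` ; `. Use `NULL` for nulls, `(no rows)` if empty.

credit | 148 | 325 ; refund | -56 | 357 ; transfer | 93 | 390

Group transactions by type.
Per group compute: MIN(amount), MAX(amount).
  credit: ids {1, 11, 13} → MIN(amount)=148, MAX(amount)=325
  refund: ids {4, 6, 8, 10, 12} → MIN(amount)=-56, MAX(amount)=357
  transfer: ids {2, 3, 5, 7, 9} → MIN(amount)=93, MAX(amount)=390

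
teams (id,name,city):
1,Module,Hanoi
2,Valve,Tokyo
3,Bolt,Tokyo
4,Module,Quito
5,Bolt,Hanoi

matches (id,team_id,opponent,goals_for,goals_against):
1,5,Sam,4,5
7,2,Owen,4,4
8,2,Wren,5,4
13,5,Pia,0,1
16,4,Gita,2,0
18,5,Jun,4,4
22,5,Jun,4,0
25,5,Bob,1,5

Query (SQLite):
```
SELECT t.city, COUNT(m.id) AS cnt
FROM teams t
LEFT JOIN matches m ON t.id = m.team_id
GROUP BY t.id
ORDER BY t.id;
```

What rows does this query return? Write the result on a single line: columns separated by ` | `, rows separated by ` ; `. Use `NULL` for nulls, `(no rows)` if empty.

LEFT JOIN keeps every teams row; unmatched ones get NULL for matches columns.
Group by teams.id and compute COUNT(m.id). COUNT(col) of an all-NULL group is 0.
  1: ids {—} → COUNT(m.id)=0
  2: ids {7, 8} → COUNT(m.id)=2
  3: ids {—} → COUNT(m.id)=0
  4: ids {16} → COUNT(m.id)=1
  5: ids {1, 13, 18, 22, 25} → COUNT(m.id)=5

Hanoi | 0 ; Tokyo | 2 ; Tokyo | 0 ; Quito | 1 ; Hanoi | 5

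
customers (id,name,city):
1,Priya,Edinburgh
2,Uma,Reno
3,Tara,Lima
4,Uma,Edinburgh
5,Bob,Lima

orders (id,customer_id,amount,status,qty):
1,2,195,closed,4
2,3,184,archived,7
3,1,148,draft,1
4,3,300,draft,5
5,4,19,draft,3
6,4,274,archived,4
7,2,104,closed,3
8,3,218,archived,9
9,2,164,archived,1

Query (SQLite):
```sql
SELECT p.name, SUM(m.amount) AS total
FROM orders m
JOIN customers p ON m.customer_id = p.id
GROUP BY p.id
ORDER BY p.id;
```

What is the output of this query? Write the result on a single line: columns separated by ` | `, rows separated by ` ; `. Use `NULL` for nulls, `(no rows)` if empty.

Join each orders row to its customers via customer_id.
Group joined rows by customers.id; compute SUM(m.amount) per group.
  1: ids {3} → SUM(m.amount)=148
  2: ids {1, 7, 9} → SUM(m.amount)=463
  3: ids {2, 4, 8} → SUM(m.amount)=702
  4: ids {5, 6} → SUM(m.amount)=293

Priya | 148 ; Uma | 463 ; Tara | 702 ; Uma | 293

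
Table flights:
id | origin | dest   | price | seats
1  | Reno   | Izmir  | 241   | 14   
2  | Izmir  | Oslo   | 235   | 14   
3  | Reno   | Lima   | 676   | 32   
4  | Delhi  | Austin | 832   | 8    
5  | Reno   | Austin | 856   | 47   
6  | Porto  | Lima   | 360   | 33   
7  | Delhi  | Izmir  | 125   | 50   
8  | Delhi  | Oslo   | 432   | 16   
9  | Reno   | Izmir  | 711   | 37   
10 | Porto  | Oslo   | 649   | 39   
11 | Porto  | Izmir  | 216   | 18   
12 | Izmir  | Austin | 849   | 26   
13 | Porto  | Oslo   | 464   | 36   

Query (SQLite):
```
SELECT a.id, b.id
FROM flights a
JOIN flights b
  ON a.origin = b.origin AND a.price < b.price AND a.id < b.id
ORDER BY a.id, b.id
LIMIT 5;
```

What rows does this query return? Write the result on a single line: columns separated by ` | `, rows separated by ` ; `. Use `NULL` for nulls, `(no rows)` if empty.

Pairs (a,b) with same origin, a.price < b.price, a.id < b.id.
origin groups: Delhi:{4,7,8} Izmir:{2,12} Porto:{6,10,11,13} Reno:{1,3,5,9}
Ordered by (a.id, b.id); first 5.

1 | 3 ; 1 | 5 ; 1 | 9 ; 2 | 12 ; 3 | 5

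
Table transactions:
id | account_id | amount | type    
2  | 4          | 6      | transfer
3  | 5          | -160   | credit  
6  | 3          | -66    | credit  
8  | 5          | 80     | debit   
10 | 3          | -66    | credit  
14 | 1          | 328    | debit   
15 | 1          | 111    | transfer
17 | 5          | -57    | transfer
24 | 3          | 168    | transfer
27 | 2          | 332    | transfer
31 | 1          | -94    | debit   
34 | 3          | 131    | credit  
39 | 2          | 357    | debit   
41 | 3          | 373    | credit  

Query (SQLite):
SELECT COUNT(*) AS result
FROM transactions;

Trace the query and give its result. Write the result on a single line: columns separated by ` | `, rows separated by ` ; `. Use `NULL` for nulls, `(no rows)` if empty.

14

All amount values: [6, -160, -66, 80, -66, 328, 111, -57, 168, 332, -94, 131, 357, 373].
COUNT(*) counts rows → 14.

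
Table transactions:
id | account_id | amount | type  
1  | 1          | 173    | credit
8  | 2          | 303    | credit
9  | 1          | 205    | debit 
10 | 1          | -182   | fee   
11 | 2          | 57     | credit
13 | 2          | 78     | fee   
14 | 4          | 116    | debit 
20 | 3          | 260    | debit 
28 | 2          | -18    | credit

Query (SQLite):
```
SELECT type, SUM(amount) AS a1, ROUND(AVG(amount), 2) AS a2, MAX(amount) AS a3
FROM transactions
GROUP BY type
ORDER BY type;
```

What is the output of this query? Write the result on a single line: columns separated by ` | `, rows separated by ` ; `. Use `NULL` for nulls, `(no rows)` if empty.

credit | 515 | 128.75 | 303 ; debit | 581 | 193.67 | 260 ; fee | -104 | -52 | 78

Group transactions by type.
Per group compute: SUM(amount), ROUND(AVG(amount), 2), MAX(amount).
  credit: ids {1, 8, 11, 28} → SUM(amount)=515, ROUND(AVG(amount), 2)=128.75, MAX(amount)=303
  debit: ids {9, 14, 20} → SUM(amount)=581, ROUND(AVG(amount), 2)=193.67, MAX(amount)=260
  fee: ids {10, 13} → SUM(amount)=-104, ROUND(AVG(amount), 2)=-52, MAX(amount)=78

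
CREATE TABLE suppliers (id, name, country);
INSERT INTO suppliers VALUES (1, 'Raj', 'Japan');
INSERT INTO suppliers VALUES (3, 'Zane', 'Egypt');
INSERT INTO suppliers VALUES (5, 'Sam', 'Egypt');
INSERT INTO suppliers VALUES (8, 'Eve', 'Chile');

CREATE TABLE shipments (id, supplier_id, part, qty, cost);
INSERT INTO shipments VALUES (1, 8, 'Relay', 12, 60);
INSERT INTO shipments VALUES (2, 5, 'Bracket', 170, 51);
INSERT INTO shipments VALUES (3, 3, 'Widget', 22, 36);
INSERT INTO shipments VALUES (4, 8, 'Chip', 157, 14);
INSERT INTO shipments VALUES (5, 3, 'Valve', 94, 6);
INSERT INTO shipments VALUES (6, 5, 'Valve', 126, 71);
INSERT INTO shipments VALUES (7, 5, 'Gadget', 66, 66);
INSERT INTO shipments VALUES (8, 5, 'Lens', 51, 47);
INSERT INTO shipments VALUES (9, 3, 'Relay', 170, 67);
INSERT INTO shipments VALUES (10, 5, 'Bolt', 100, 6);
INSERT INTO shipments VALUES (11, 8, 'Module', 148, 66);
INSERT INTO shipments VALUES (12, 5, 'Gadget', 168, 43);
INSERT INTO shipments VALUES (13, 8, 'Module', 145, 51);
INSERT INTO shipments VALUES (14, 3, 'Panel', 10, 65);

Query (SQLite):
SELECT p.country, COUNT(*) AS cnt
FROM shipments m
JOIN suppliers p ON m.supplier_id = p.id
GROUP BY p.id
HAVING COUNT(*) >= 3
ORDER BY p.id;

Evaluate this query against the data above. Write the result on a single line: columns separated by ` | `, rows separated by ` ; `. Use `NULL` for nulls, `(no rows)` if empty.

Join each shipments row to its suppliers via supplier_id.
Group joined rows by suppliers.id; compute COUNT(*) per group.
HAVING: keep groups with count ≥ 3.
  3: ids {3, 5, 9, 14} → COUNT(*)=4
  5: ids {2, 6, 7, 8, 10, 12} → COUNT(*)=6
  8: ids {1, 4, 11, 13} → COUNT(*)=4

Egypt | 4 ; Egypt | 6 ; Chile | 4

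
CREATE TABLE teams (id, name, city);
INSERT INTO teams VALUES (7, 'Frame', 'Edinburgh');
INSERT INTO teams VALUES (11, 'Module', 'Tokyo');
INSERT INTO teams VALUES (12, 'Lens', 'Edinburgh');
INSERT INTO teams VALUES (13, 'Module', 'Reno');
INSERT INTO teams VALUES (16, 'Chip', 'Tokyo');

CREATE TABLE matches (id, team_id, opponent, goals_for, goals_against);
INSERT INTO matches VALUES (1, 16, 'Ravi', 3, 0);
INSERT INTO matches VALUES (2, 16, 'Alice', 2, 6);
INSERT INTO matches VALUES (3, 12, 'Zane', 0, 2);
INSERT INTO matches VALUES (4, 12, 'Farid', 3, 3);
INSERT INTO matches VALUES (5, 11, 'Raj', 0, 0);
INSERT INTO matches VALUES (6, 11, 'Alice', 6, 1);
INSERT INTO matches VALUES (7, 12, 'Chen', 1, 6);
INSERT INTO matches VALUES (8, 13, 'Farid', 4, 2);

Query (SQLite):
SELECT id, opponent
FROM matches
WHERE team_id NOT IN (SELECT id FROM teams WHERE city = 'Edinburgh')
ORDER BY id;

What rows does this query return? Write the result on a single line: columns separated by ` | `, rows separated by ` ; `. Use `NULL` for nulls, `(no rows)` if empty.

1 | Ravi ; 2 | Alice ; 5 | Raj ; 6 | Alice ; 8 | Farid

Inner query: teams.id where city = 'Edinburgh'.
Outer: keep matches rows whose team_id is not in that set.
Inner query → {7, 12}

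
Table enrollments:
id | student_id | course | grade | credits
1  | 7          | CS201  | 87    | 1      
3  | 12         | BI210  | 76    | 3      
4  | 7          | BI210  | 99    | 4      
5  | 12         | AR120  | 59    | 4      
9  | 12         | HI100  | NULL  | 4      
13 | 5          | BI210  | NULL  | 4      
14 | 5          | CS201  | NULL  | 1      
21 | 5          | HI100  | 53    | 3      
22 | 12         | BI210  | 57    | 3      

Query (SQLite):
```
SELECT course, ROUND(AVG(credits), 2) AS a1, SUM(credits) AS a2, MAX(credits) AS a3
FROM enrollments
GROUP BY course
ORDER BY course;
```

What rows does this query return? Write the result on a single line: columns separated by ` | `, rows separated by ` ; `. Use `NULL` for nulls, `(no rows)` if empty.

Group enrollments by course.
Per group compute: ROUND(AVG(credits), 2), SUM(credits), MAX(credits).
  AR120: ids {5} → ROUND(AVG(credits), 2)=4, SUM(credits)=4, MAX(credits)=4
  BI210: ids {3, 4, 13, 22} → ROUND(AVG(credits), 2)=3.5, SUM(credits)=14, MAX(credits)=4
  CS201: ids {1, 14} → ROUND(AVG(credits), 2)=1, SUM(credits)=2, MAX(credits)=1
  HI100: ids {9, 21} → ROUND(AVG(credits), 2)=3.5, SUM(credits)=7, MAX(credits)=4

AR120 | 4 | 4 | 4 ; BI210 | 3.5 | 14 | 4 ; CS201 | 1 | 2 | 1 ; HI100 | 3.5 | 7 | 4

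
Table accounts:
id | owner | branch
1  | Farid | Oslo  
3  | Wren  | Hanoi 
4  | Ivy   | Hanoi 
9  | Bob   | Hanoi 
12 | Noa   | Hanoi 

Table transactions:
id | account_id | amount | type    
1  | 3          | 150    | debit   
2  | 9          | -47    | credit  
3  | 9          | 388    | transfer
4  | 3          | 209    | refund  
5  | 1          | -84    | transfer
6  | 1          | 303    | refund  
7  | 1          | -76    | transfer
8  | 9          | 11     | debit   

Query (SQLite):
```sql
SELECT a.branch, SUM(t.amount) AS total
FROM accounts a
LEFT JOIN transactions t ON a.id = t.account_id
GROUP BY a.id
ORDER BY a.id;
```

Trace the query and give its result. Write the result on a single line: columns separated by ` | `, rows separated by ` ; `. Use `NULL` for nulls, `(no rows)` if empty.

Oslo | 143 ; Hanoi | 359 ; Hanoi | NULL ; Hanoi | 352 ; Hanoi | NULL

LEFT JOIN keeps every accounts row; unmatched ones get NULL for transactions columns.
Group by accounts.id and compute SUM(t.amount). SUM over an all-NULL group is NULL.
  1: ids {5, 6, 7} → SUM(t.amount)=143
  3: ids {1, 4} → SUM(t.amount)=359
  4: ids {—} → SUM(t.amount)=NULL
  9: ids {2, 3, 8} → SUM(t.amount)=352
  12: ids {—} → SUM(t.amount)=NULL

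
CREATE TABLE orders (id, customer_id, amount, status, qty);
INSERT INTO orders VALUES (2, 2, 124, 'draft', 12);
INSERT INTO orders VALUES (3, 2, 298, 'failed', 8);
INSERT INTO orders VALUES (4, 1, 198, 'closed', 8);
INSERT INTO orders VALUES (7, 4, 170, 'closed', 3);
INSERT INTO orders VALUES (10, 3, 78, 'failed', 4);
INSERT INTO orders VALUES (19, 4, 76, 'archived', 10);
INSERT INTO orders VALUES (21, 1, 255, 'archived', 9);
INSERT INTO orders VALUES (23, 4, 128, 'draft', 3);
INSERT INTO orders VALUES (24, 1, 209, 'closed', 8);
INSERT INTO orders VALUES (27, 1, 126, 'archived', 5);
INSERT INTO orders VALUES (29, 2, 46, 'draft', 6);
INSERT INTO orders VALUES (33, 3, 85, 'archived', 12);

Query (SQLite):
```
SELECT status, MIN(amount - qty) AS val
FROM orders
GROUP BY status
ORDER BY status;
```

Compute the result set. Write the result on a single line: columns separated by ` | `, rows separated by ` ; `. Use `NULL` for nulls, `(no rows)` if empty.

For each row compute amount - qty.
Group by status; take MIN of the expression per group.
  archived: ids {19, 21, 27, 33} → MIN(amount - qty)=66
  closed: ids {4, 7, 24} → MIN(amount - qty)=167
  draft: ids {2, 23, 29} → MIN(amount - qty)=40
  failed: ids {3, 10} → MIN(amount - qty)=74

archived | 66 ; closed | 167 ; draft | 40 ; failed | 74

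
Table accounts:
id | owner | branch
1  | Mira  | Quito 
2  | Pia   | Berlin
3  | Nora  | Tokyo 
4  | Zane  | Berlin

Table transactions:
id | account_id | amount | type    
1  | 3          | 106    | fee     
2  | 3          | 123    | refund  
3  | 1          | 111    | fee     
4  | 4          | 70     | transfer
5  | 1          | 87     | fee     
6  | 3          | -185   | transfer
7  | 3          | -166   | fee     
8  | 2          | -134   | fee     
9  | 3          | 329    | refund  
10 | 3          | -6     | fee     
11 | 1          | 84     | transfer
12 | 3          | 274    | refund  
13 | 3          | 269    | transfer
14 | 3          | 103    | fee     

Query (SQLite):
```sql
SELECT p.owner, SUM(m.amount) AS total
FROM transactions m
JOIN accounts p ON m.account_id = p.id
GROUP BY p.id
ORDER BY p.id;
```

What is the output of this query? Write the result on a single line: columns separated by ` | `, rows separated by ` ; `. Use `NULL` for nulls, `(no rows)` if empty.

Mira | 282 ; Pia | -134 ; Nora | 847 ; Zane | 70

Join each transactions row to its accounts via account_id.
Group joined rows by accounts.id; compute SUM(m.amount) per group.
  1: ids {3, 5, 11} → SUM(m.amount)=282
  2: ids {8} → SUM(m.amount)=-134
  3: ids {1, 2, 6, 7, 9, 10, 12, 13, 14} → SUM(m.amount)=847
  4: ids {4} → SUM(m.amount)=70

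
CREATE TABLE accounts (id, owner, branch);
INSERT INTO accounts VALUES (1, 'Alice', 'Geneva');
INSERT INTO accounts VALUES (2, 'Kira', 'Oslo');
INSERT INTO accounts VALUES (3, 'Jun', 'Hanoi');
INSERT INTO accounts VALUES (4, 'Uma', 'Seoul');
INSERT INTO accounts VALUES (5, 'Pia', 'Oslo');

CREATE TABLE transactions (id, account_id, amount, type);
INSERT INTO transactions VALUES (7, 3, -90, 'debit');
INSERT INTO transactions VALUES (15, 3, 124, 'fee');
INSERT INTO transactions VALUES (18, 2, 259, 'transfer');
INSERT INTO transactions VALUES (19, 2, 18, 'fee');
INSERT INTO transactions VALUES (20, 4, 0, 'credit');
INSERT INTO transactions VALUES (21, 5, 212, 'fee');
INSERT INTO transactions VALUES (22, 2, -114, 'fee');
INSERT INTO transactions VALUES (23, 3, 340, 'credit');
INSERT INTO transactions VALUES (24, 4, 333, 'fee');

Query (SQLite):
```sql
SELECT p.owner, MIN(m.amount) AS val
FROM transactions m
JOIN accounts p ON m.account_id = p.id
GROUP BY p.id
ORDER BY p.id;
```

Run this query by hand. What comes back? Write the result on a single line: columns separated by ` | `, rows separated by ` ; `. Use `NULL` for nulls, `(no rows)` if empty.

Kira | -114 ; Jun | -90 ; Uma | 0 ; Pia | 212

Join each transactions row to its accounts via account_id.
Group joined rows by accounts.id; compute MIN(m.amount) per group.
  2: ids {18, 19, 22} → MIN(m.amount)=-114
  3: ids {7, 15, 23} → MIN(m.amount)=-90
  4: ids {20, 24} → MIN(m.amount)=0
  5: ids {21} → MIN(m.amount)=212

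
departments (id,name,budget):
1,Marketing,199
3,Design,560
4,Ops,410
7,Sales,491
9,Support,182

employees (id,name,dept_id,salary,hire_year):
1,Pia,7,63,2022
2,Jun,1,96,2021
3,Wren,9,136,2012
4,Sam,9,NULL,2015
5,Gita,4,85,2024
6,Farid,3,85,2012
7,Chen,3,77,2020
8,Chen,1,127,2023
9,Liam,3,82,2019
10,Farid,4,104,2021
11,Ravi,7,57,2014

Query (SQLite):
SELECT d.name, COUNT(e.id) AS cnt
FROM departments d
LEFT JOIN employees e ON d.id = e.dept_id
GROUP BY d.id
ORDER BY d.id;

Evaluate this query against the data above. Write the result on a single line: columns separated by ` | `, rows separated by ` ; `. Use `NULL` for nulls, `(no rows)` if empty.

Marketing | 2 ; Design | 3 ; Ops | 2 ; Sales | 2 ; Support | 2

LEFT JOIN keeps every departments row; unmatched ones get NULL for employees columns.
Group by departments.id and compute COUNT(e.id). COUNT(col) of an all-NULL group is 0.
  1: ids {2, 8} → COUNT(e.id)=2
  3: ids {6, 7, 9} → COUNT(e.id)=3
  4: ids {5, 10} → COUNT(e.id)=2
  7: ids {1, 11} → COUNT(e.id)=2
  9: ids {3, 4} → COUNT(e.id)=2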